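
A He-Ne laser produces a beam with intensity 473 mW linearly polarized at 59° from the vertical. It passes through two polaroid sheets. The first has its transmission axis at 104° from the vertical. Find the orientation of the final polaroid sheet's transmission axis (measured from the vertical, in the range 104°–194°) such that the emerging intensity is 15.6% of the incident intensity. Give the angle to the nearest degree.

θ ≈ 160°

I₁ = I₀ cos²(104° − 59°) = I₀ cos²(45°) = 0.5 I₀.
Need I₂/I₀ = 0.156, so cos²(θ − 104°) = 0.156 / 0.5 = 0.312.
θ − 104° = arccos(√0.312) = 56.0°, giving θ ≈ 104 + 56.0 = 160.0°.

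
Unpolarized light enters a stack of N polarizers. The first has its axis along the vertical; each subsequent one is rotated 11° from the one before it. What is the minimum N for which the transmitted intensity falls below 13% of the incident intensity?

N = 38

First polarizer halves the unpolarized light: factor 1/2.
Each further stage multiplies by cos²(11°) = 0.9636.
After N polarizers: T = 0.5·0.9636^(N−1). Require T < 0.13 ⇒ N−1 > ln(0.13/0.5)/ln(0.9636) = 36.32, so N−1 ≥ 37 and N = 38.
Check: N=38 gives T = 0.1268 < 0.13; N=37 gives T = 0.1316.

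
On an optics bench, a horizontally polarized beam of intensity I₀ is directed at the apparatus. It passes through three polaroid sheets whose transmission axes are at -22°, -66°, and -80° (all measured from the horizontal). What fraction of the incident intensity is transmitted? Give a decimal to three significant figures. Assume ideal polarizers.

≈ 0.419 I₀

By Malus's law, I₁ = I₀ cos²(-22° − 0°) = I₀ cos²(22°) = 0.8597 I₀.
I₂ = I₁ cos²(-66° + 22°) = 0.8597 I₀ · cos²(44°) = 0.4448 I₀.
I₃ = I₂ cos²(-80° + 66°) = 0.4448 I₀ · cos²(14°) = 0.4188 I₀.
Transmitted fraction = 0.4188.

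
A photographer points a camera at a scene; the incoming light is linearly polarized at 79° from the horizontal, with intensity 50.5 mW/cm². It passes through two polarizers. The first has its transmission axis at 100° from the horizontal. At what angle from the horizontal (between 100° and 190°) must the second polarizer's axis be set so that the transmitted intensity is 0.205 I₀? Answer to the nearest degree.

I₁ = I₀ cos²(100° − 79°) = I₀ cos²(21°) = 0.8716 I₀.
Need I₂/I₀ = 0.205, so cos²(θ − 100°) = 0.205 / 0.8716 = 0.2352.
θ − 100° = arccos(√0.2352) = 61.0°, giving θ ≈ 100 + 61.0 = 161.0°.

θ ≈ 161°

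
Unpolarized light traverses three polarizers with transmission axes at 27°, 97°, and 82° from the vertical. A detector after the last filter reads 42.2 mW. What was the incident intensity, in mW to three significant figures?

I₀ ≈ 773 mW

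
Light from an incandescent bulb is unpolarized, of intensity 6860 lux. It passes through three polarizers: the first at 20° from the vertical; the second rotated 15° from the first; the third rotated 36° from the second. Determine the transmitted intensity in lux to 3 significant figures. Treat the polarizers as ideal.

Unpolarized light through the first polarizer → I₁ = 6860 lux/2 = 3430 lux, polarized at 20°.
I₂ = I₁ · cos²(15°) = 3430 · 0.933 = 3200 lux.
I₃ = I₂ · cos²(36°) = 3200 · 0.6545 = 2095 lux.

I ≈ 2090 lux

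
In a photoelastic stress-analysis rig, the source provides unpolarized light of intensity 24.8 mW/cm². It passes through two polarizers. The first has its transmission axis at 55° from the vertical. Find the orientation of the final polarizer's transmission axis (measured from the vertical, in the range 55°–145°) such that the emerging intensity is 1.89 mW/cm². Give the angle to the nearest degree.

θ ≈ 122°

Unpolarized light through the first polarizer → I₁ = ½ I₀, now polarized at 55°.
Target fraction: 1.89 / 24.8 mW/cm² = 0.07621 of I₀.
Need I₂/I₀ = 0.07621, so cos²(θ − 55°) = 0.07621 / 0.5 = 0.1524.
θ − 55° = arccos(√0.1524) = 67.0°, giving θ ≈ 55 + 67.0 = 122.0°.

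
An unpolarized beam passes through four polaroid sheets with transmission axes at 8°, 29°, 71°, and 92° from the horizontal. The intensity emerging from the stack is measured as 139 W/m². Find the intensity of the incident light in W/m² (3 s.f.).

Unpolarized light through the first polarizer → I₁ = ½ I₀, now polarized at 8°.
I₂ = I₁ cos²(29° − 8°) = 0.5 I₀ · cos²(21°) = 0.4358 I₀.
I₃ = I₂ cos²(71° − 29°) = 0.4358 I₀ · cos²(42°) = 0.2407 I₀.
I₄ = I₃ cos²(92° − 71°) = 0.2407 I₀ · cos²(21°) = 0.2098 I₀.
So 139 W/m² = 0.2098 I₀, giving I₀ = 139/0.2098 = 662.7 W/m².

I₀ ≈ 663 W/m²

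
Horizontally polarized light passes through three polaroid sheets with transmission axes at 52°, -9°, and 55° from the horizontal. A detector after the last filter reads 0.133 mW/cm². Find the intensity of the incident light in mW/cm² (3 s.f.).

I₀ ≈ 7.77 mW/cm²

By Malus's law, I₁ = I₀ cos²(52° − 0°) = I₀ cos²(52°) = 0.379 I₀.
I₂ = I₁ cos²(-9° − 52°) = 0.379 I₀ · cos²(61°) = 0.08909 I₀.
I₃ = I₂ cos²(55° + 9°) = 0.08909 I₀ · cos²(64°) = 0.01712 I₀.
So 0.133 mW/cm² = 0.01712 I₀, giving I₀ = 0.133/0.01712 = 7.769 mW/cm².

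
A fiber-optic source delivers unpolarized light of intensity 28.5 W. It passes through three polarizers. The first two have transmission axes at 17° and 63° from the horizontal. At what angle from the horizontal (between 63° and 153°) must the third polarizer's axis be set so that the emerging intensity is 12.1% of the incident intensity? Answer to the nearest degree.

θ ≈ 108°

Unpolarized light through the first polarizer → I₁ = ½ I₀, now polarized at 17°.
I₂ = I₁ cos²(63° − 17°) = 0.5 I₀ · cos²(46°) = 0.2413 I₀.
Need I₃/I₀ = 0.121, so cos²(θ − 63°) = 0.121 / 0.2413 = 0.5015.
θ − 63° = arccos(√0.5015) = 44.9°, giving θ ≈ 63 + 44.9 = 107.9°.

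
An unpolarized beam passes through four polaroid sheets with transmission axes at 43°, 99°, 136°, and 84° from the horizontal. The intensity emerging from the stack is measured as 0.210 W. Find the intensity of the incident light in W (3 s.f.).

Unpolarized light through the first polarizer → I₁ = ½ I₀, now polarized at 43°.
I₂ = I₁ cos²(99° − 43°) = 0.5 I₀ · cos²(56°) = 0.1563 I₀.
I₃ = I₂ cos²(136° − 99°) = 0.1563 I₀ · cos²(37°) = 0.09972 I₀.
I₄ = I₃ cos²(84° − 136°) = 0.09972 I₀ · cos²(52°) = 0.0378 I₀.
So 0.210 W = 0.0378 I₀, giving I₀ = 0.210/0.0378 = 5.556 W.

I₀ ≈ 5.56 W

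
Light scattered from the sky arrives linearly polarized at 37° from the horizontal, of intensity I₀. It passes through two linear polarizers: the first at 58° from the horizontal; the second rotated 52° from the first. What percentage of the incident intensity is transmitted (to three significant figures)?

I₁ = I₀ cos²(58° − 37°) = I₀ cos²(21°) = 0.8716 I₀.
I₂ = I₁ cos²(52°) = 0.8716 · 0.379 I₀ = 0.3304 I₀.
That is 33.04% of the incident intensity.

≈ 33.0%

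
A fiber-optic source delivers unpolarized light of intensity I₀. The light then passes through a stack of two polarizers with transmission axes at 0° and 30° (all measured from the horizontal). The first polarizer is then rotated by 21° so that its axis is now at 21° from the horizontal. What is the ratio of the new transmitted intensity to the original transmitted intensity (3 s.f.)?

I_new/I_old ≈ 1.30

Before rotation:
Unpolarized light through the first polarizer → I₁ = ½ I₀, now polarized at 0°.
I₂ = I₁ cos²(30° − 0°) = 0.5 I₀ · cos²(30°) = 0.375 I₀.
After rotation:
Unpolarized light through the first polarizer → I₁ = ½ I₀, now polarized at 21°.
I₂ = I₁ cos²(30° − 21°) = 0.5 I₀ · cos²(9°) = 0.4878 I₀.
Ratio = 0.4878 / 0.375 = 1.301.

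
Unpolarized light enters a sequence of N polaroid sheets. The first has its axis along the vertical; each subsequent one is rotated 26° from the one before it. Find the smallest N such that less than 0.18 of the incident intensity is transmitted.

N = 6

First polarizer halves the unpolarized light: factor 1/2.
Each further stage multiplies by cos²(26°) = 0.8078.
After N polarizers: T = 0.5·0.8078^(N−1). Require T < 0.18 ⇒ N−1 > ln(0.18/0.5)/ln(0.8078) = 4.79, so N−1 ≥ 5 and N = 6.
Check: N=6 gives T = 0.172 < 0.18; N=5 gives T = 0.2129.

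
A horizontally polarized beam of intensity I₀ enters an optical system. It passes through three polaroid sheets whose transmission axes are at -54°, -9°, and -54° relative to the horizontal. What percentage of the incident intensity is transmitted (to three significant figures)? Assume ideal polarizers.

By Malus's law, I₁ = I₀ cos²(-54° − 0°) = I₀ cos²(54°) = 0.3455 I₀.
I₂ = I₁ cos²(-9° + 54°) = 0.3455 I₀ · cos²(45°) = 0.1727 I₀.
I₃ = I₂ cos²(-54° + 9°) = 0.1727 I₀ · cos²(45°) = 0.08637 I₀.
That is 8.637% of the incident intensity.

≈ 8.64%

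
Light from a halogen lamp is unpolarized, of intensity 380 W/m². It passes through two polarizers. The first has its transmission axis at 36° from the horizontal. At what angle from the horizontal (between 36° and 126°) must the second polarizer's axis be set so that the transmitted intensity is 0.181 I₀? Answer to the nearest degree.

Unpolarized light through the first polarizer → I₁ = ½ I₀, now polarized at 36°.
Need I₂/I₀ = 0.181, so cos²(θ − 36°) = 0.181 / 0.5 = 0.362.
θ − 36° = arccos(√0.362) = 53.0°, giving θ ≈ 36 + 53.0 = 89.0°.

θ ≈ 89°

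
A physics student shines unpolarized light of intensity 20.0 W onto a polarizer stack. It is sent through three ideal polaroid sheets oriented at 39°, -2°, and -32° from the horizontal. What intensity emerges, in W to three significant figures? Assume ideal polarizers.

Unpolarized light through the first polarizer → I₁ = 20.0 W/2 = 10 W, polarized at 39°.
I₂ = I₁ · cos²(41°) = 10 · 0.5696 = 5.696 W.
I₃ = I₂ · cos²(30°) = 5.696 · 0.75 = 4.272 W.

I ≈ 4.27 W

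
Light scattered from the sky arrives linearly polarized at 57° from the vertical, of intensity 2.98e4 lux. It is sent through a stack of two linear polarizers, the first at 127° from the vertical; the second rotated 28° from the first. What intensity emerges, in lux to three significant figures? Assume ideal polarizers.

By Malus's law, I₁ = 2.98e4 lux · cos²(70°) = 3486 lux.
I₂ = I₁ · cos²(28°) = 3486 · 0.7796 = 2718 lux.

I ≈ 2720 lux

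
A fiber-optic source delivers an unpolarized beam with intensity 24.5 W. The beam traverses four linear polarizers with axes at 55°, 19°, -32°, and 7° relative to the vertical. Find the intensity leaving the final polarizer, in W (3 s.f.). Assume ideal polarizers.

Unpolarized light through the first polarizer → I₁ = 24.5 W/2 = 12.25 W, polarized at 55°.
I₂ = I₁ · cos²(36°) = 12.25 · 0.6545 = 8.018 W.
I₃ = I₂ · cos²(51°) = 8.018 · 0.396 = 3.175 W.
I₄ = I₃ · cos²(39°) = 3.175 · 0.604 = 1.918 W.

I ≈ 1.92 W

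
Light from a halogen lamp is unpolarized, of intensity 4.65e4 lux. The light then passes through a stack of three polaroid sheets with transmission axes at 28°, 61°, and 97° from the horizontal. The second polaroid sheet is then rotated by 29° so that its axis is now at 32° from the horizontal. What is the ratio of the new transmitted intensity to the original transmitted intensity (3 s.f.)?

I_new/I_old ≈ 0.386

Before rotation:
Unpolarized light through the first polarizer → I₁ = ½ I₀, now polarized at 28°.
I₂ = I₁ cos²(61° − 28°) = 0.5 I₀ · cos²(33°) = 0.3517 I₀.
I₃ = I₂ cos²(97° − 61°) = 0.3517 I₀ · cos²(36°) = 0.2302 I₀.
After rotation:
Unpolarized light through the first polarizer → I₁ = ½ I₀, now polarized at 28°.
I₂ = I₁ cos²(32° − 28°) = 0.5 I₀ · cos²(4°) = 0.4976 I₀.
I₃ = I₂ cos²(97° − 32°) = 0.4976 I₀ · cos²(65°) = 0.08887 I₀.
Ratio = 0.08887 / 0.2302 = 0.3861.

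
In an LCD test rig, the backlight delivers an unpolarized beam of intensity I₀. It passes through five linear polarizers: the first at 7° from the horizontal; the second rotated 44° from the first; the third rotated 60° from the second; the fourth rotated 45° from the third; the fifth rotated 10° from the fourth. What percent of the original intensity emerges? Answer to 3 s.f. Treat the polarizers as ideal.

Unpolarized light through the first polarizer → I₁ = ½ I₀, now polarized at 7°.
I₂ = I₁ cos²(44°) = 0.5 · 0.5174 I₀ = 0.2587 I₀.
I₃ = I₂ cos²(60°) = 0.2587 · 0.25 I₀ = 0.06468 I₀.
I₄ = I₃ cos²(45°) = 0.06468 · 0.5 I₀ = 0.03234 I₀.
I₅ = I₄ cos²(10°) = 0.03234 · 0.9698 I₀ = 0.03137 I₀.
That is 3.137% of the incident intensity.

≈ 3.14%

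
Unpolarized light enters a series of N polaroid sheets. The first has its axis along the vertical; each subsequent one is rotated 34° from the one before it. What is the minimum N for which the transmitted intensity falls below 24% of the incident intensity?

First polarizer halves the unpolarized light: factor 1/2.
Each further stage multiplies by cos²(34°) = 0.6873.
After N polarizers: T = 0.5·0.6873^(N−1). Require T < 0.24 ⇒ N−1 > ln(0.24/0.5)/ln(0.6873) = 1.96, so N−1 ≥ 2 and N = 3.
Check: N=3 gives T = 0.2362 < 0.24; N=2 gives T = 0.3437.

N = 3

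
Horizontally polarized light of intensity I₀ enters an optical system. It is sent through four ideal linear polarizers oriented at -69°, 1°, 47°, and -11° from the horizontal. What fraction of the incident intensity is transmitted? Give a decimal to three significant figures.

By Malus's law, I₁ = I₀ cos²(-69° − 0°) = I₀ cos²(69°) = 0.1284 I₀.
I₂ = I₁ cos²(1° + 69°) = 0.1284 I₀ · cos²(70°) = 0.01502 I₀.
I₃ = I₂ cos²(47° − 1°) = 0.01502 I₀ · cos²(46°) = 0.007249 I₀.
I₄ = I₃ cos²(-11° − 47°) = 0.007249 I₀ · cos²(58°) = 0.002036 I₀.
Transmitted fraction = 0.002036.

≈ 0.00204 I₀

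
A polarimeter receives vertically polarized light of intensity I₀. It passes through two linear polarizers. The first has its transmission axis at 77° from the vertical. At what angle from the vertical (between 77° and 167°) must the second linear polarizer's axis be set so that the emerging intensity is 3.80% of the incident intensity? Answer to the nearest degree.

By Malus's law, I₁ = I₀ cos²(77° − 0°) = I₀ cos²(77°) = 0.0506 I₀.
Need I₂/I₀ = 0.038, so cos²(θ − 77°) = 0.038 / 0.0506 = 0.7509.
θ − 77° = arccos(√0.7509) = 29.9°, giving θ ≈ 77 + 29.9 = 106.9°.

θ ≈ 107°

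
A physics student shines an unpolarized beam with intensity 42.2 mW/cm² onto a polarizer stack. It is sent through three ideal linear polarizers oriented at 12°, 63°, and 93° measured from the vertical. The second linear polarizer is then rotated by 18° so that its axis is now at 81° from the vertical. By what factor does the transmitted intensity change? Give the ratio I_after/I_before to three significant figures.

Before rotation:
Unpolarized light through the first polarizer → I₁ = ½ I₀, now polarized at 12°.
I₂ = I₁ cos²(63° − 12°) = 0.5 I₀ · cos²(51°) = 0.198 I₀.
I₃ = I₂ cos²(93° − 63°) = 0.198 I₀ · cos²(30°) = 0.1485 I₀.
After rotation:
Unpolarized light through the first polarizer → I₁ = ½ I₀, now polarized at 12°.
I₂ = I₁ cos²(81° − 12°) = 0.5 I₀ · cos²(69°) = 0.06421 I₀.
I₃ = I₂ cos²(93° − 81°) = 0.06421 I₀ · cos²(12°) = 0.06144 I₀.
Ratio = 0.06144 / 0.1485 = 0.4137.

I_new/I_old ≈ 0.414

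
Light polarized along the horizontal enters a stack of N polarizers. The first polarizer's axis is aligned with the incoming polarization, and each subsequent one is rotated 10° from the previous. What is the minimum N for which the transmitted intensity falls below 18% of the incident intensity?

First polarizer is aligned with the polarization: full transmission.
Each further stage multiplies by cos²(10°) = 0.9698.
After N polarizers: T = 0.9698^(N−1). Require T < 0.18 ⇒ N−1 > ln(0.18)/ln(0.9698) = 56.01, so N−1 ≥ 57 and N = 58.
Check: N=58 gives T = 0.1746 < 0.18; N=57 gives T = 0.18.

N = 58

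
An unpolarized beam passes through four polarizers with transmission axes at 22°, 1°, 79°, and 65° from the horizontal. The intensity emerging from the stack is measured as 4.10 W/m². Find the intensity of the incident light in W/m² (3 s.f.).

I₀ ≈ 231 W/m²

Unpolarized light through the first polarizer → I₁ = ½ I₀, now polarized at 22°.
I₂ = I₁ cos²(1° − 22°) = 0.5 I₀ · cos²(21°) = 0.4358 I₀.
I₃ = I₂ cos²(79° − 1°) = 0.4358 I₀ · cos²(78°) = 0.01884 I₀.
I₄ = I₃ cos²(65° − 79°) = 0.01884 I₀ · cos²(14°) = 0.01774 I₀.
So 4.10 W/m² = 0.01774 I₀, giving I₀ = 4.10/0.01774 = 231.2 W/m².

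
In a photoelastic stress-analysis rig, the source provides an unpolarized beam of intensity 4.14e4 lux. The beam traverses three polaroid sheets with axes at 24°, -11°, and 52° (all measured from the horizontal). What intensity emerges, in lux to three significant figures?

I ≈ 2860 lux

Unpolarized light through the first polarizer → I₁ = 4.14e4 lux/2 = 2.07e+04 lux, polarized at 24°.
I₂ = I₁ · cos²(35°) = 2.07e+04 · 0.671 = 1.389e+04 lux.
I₃ = I₂ · cos²(63°) = 1.389e+04 · 0.2061 = 2863 lux.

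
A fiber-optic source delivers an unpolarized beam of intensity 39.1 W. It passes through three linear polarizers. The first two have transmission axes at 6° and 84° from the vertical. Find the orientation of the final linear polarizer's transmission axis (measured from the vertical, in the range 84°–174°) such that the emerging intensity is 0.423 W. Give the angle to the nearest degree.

θ ≈ 129°

Unpolarized light through the first polarizer → I₁ = ½ I₀, now polarized at 6°.
I₂ = I₁ cos²(84° − 6°) = 0.5 I₀ · cos²(78°) = 0.02161 I₀.
Target fraction: 0.423 / 39.1 W = 0.01082 of I₀.
Need I₃/I₀ = 0.01082, so cos²(θ − 84°) = 0.01082 / 0.02161 = 0.5005.
θ − 84° = arccos(√0.5005) = 45.0°, giving θ ≈ 84 + 45.0 = 129.0°.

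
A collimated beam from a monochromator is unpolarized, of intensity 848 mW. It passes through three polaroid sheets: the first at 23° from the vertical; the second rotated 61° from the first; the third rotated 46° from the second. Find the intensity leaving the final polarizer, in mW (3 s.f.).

Unpolarized light through the first polarizer → I₁ = 848 mW/2 = 424 mW, polarized at 23°.
I₂ = I₁ · cos²(61°) = 424 · 0.235 = 99.66 mW.
I₃ = I₂ · cos²(46°) = 99.66 · 0.4826 = 48.09 mW.

I ≈ 48.1 mW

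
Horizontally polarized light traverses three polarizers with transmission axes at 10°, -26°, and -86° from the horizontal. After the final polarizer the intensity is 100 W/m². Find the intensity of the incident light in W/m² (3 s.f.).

I₁ = I₀ cos²(10° − 0°) = I₀ cos²(10°) = 0.9698 I₀.
I₂ = I₁ cos²(-26° − 10°) = 0.9698 I₀ · cos²(36°) = 0.6348 I₀.
I₃ = I₂ cos²(-86° + 26°) = 0.6348 I₀ · cos²(60°) = 0.1587 I₀.
So 100 W/m² = 0.1587 I₀, giving I₀ = 100/0.1587 = 630.1 W/m².

I₀ ≈ 630 W/m²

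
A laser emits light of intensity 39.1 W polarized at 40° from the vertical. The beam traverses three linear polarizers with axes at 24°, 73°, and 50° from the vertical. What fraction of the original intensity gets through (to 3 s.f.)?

I/I₀ ≈ 0.337

I₁ = 39.1 W · cos²(16°) = 36.13 W.
I₂ = I₁ · cos²(49°) = 36.13 · 0.4304 = 15.55 W.
I₃ = I₂ · cos²(23°) = 15.55 · 0.8473 = 13.18 W.
Transmitted fraction = 0.337.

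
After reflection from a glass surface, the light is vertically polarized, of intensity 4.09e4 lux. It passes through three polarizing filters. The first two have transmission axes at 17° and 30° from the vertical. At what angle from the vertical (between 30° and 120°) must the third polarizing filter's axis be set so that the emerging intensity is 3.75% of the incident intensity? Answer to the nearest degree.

I₁ = I₀ cos²(17° − 0°) = I₀ cos²(17°) = 0.9145 I₀.
I₂ = I₁ cos²(30° − 17°) = 0.9145 I₀ · cos²(13°) = 0.8682 I₀.
Need I₃/I₀ = 0.0375, so cos²(θ − 30°) = 0.0375 / 0.8682 = 0.04319.
θ − 30° = arccos(√0.04319) = 78.0°, giving θ ≈ 30 + 78.0 = 108.0°.

θ ≈ 108°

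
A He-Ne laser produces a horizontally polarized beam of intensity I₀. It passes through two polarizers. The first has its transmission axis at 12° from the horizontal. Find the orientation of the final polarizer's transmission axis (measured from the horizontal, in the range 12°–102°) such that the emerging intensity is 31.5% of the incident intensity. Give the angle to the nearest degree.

By Malus's law, I₁ = I₀ cos²(12° − 0°) = I₀ cos²(12°) = 0.9568 I₀.
Need I₂/I₀ = 0.315, so cos²(θ − 12°) = 0.315 / 0.9568 = 0.3292.
θ − 12° = arccos(√0.3292) = 55.0°, giving θ ≈ 12 + 55.0 = 67.0°.

θ ≈ 67°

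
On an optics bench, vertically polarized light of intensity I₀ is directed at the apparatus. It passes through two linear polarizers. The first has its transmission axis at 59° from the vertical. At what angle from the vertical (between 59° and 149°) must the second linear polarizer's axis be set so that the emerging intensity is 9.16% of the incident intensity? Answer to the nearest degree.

θ ≈ 113°

I₁ = I₀ cos²(59° − 0°) = I₀ cos²(59°) = 0.2653 I₀.
Need I₂/I₀ = 0.0916, so cos²(θ − 59°) = 0.0916 / 0.2653 = 0.3453.
θ − 59° = arccos(√0.3453) = 54.0°, giving θ ≈ 59 + 54.0 = 113.0°.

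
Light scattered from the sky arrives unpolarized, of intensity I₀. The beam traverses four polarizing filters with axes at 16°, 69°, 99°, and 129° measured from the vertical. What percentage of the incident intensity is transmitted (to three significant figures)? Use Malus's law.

≈ 10.2%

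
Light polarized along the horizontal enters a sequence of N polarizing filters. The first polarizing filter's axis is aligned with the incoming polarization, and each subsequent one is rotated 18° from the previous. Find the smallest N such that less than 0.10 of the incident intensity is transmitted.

N = 24

First polarizer is aligned with the polarization: full transmission.
Each further stage multiplies by cos²(18°) = 0.9045.
After N polarizers: T = 0.9045^(N−1). Require T < 0.10 ⇒ N−1 > ln(0.10)/ln(0.9045) = 22.94, so N−1 ≥ 23 and N = 24.
Check: N=24 gives T = 0.09942 < 0.10; N=23 gives T = 0.1099.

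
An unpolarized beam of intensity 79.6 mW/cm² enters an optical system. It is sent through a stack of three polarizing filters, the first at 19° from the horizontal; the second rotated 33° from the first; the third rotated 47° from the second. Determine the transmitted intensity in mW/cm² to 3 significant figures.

Unpolarized light through the first polarizer → I₁ = 79.6 mW/cm²/2 = 39.8 mW/cm², polarized at 19°.
I₂ = I₁ · cos²(33°) = 39.8 · 0.7034 = 27.99 mW/cm².
I₃ = I₂ · cos²(47°) = 27.99 · 0.4651 = 13.02 mW/cm².

I ≈ 13.0 mW/cm²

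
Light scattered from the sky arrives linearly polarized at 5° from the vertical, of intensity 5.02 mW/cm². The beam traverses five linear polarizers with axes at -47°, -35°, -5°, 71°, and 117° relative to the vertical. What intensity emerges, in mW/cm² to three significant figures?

By Malus's law, I₁ = 5.02 mW/cm² · cos²(52°) = 1.903 mW/cm².
I₂ = I₁ · cos²(12°) = 1.903 · 0.9568 = 1.821 mW/cm².
I₃ = I₂ · cos²(30°) = 1.821 · 0.75 = 1.365 mW/cm².
I₄ = I₃ · cos²(76°) = 1.365 · 0.05853 = 0.07991 mW/cm².
I₅ = I₄ · cos²(46°) = 0.07991 · 0.4826 = 0.03856 mW/cm².

I ≈ 0.0386 mW/cm²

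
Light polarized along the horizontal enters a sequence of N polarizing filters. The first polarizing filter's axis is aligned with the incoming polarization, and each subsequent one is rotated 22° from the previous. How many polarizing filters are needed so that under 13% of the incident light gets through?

N = 15

First polarizer is aligned with the polarization: full transmission.
Each further stage multiplies by cos²(22°) = 0.8597.
After N polarizers: T = 0.8597^(N−1). Require T < 0.13 ⇒ N−1 > ln(0.13)/ln(0.8597) = 13.49, so N−1 ≥ 14 and N = 15.
Check: N=15 gives T = 0.1204 < 0.13; N=14 gives T = 0.1401.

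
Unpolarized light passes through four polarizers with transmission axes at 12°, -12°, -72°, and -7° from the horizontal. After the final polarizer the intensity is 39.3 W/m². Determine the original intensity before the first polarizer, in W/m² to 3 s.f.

Unpolarized light through the first polarizer → I₁ = ½ I₀, now polarized at 12°.
I₂ = I₁ cos²(-12° − 12°) = 0.5 I₀ · cos²(24°) = 0.4173 I₀.
I₃ = I₂ cos²(-72° + 12°) = 0.4173 I₀ · cos²(60°) = 0.1043 I₀.
I₄ = I₃ cos²(-7° + 72°) = 0.1043 I₀ · cos²(65°) = 0.01863 I₀.
So 39.3 W/m² = 0.01863 I₀, giving I₀ = 39.3/0.01863 = 2109 W/m².

I₀ ≈ 2110 W/m²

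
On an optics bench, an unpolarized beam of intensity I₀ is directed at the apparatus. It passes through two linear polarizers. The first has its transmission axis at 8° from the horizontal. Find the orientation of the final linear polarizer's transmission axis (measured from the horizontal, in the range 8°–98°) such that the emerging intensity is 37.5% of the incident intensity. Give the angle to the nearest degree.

θ ≈ 38°

Unpolarized light through the first polarizer → I₁ = ½ I₀, now polarized at 8°.
Need I₂/I₀ = 0.375, so cos²(θ − 8°) = 0.375 / 0.5 = 0.75.
θ − 8° = arccos(√0.75) = 30.0°, giving θ ≈ 8 + 30.0 = 38.0°.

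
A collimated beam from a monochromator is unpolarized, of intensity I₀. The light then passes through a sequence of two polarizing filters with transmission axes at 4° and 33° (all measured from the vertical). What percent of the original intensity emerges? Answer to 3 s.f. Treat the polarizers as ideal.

≈ 38.2%

Unpolarized light through the first polarizer → I₁ = ½ I₀, now polarized at 4°.
I₂ = I₁ cos²(33° − 4°) = 0.5 I₀ · cos²(29°) = 0.3825 I₀.
That is 38.25% of the incident intensity.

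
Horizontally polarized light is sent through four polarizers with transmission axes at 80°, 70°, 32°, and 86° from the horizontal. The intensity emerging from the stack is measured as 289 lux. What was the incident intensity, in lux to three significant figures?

I₀ ≈ 4.61e4 lux

I₁ = I₀ cos²(80° − 0°) = I₀ cos²(80°) = 0.03015 I₀.
I₂ = I₁ cos²(70° − 80°) = 0.03015 I₀ · cos²(10°) = 0.02924 I₀.
I₃ = I₂ cos²(32° − 70°) = 0.02924 I₀ · cos²(38°) = 0.01816 I₀.
I₄ = I₃ cos²(86° − 32°) = 0.01816 I₀ · cos²(54°) = 0.006274 I₀.
So 289 lux = 0.006274 I₀, giving I₀ = 289/0.006274 = 4.606e+04 lux.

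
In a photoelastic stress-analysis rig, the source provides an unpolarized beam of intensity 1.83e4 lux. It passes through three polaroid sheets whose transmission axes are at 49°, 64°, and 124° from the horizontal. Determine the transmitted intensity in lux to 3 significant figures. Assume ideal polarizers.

Unpolarized light through the first polarizer → I₁ = 1.83e4 lux/2 = 9150 lux, polarized at 49°.
I₂ = I₁ · cos²(15°) = 9150 · 0.933 = 8537 lux.
I₃ = I₂ · cos²(60°) = 8537 · 0.25 = 2134 lux.

I ≈ 2130 lux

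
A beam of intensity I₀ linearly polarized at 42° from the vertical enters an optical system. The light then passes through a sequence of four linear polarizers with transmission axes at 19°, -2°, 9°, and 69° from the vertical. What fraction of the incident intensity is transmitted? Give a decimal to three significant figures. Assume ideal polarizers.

≈ 0.178 I₀

By Malus's law, I₁ = I₀ cos²(19° − 42°) = I₀ cos²(23°) = 0.8473 I₀.
I₂ = I₁ cos²(-2° − 19°) = 0.8473 I₀ · cos²(21°) = 0.7385 I₀.
I₃ = I₂ cos²(9° + 2°) = 0.7385 I₀ · cos²(11°) = 0.7116 I₀.
I₄ = I₃ cos²(69° − 9°) = 0.7116 I₀ · cos²(60°) = 0.1779 I₀.
Transmitted fraction = 0.1779.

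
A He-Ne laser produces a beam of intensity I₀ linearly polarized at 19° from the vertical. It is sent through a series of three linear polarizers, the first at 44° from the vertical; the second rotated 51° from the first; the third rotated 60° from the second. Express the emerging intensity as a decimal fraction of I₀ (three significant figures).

By Malus's law, I₁ = I₀ cos²(44° − 19°) = I₀ cos²(25°) = 0.8214 I₀.
I₂ = I₁ cos²(51°) = 0.8214 · 0.396 I₀ = 0.3253 I₀.
I₃ = I₂ cos²(60°) = 0.3253 · 0.25 I₀ = 0.08133 I₀.
Transmitted fraction = 0.08133.

≈ 0.0813 I₀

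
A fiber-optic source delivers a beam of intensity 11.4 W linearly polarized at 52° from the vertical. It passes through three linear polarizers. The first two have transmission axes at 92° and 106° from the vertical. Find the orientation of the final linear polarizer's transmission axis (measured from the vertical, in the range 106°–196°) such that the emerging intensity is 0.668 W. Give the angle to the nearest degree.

By Malus's law, I₁ = I₀ cos²(92° − 52°) = I₀ cos²(40°) = 0.5868 I₀.
I₂ = I₁ cos²(106° − 92°) = 0.5868 I₀ · cos²(14°) = 0.5525 I₀.
Target fraction: 0.668 / 11.4 W = 0.0586 of I₀.
Need I₃/I₀ = 0.0586, so cos²(θ − 106°) = 0.0586 / 0.5525 = 0.1061.
θ − 106° = arccos(√0.1061) = 71.0°, giving θ ≈ 106 + 71.0 = 177.0°.

θ ≈ 177°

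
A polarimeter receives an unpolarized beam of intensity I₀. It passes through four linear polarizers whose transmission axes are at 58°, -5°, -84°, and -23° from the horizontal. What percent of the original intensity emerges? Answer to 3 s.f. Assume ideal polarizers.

Unpolarized light through the first polarizer → I₁ = ½ I₀, now polarized at 58°.
I₂ = I₁ cos²(-5° − 58°) = 0.5 I₀ · cos²(63°) = 0.1031 I₀.
I₃ = I₂ cos²(-84° + 5°) = 0.1031 I₀ · cos²(79°) = 0.003752 I₀.
I₄ = I₃ cos²(-23° + 84°) = 0.003752 I₀ · cos²(61°) = 0.0008819 I₀.
That is 0.08819% of the incident intensity.

≈ 0.0882%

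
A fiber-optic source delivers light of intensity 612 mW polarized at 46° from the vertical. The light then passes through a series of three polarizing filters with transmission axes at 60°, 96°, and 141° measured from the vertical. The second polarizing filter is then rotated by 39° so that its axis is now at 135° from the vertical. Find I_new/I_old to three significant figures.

Before rotation:
By Malus's law, I₁ = I₀ cos²(60° − 46°) = I₀ cos²(14°) = 0.9415 I₀.
I₂ = I₁ cos²(96° − 60°) = 0.9415 I₀ · cos²(36°) = 0.6162 I₀.
I₃ = I₂ cos²(141° − 96°) = 0.6162 I₀ · cos²(45°) = 0.3081 I₀.
After rotation:
I₁ = I₀ cos²(60° − 46°) = I₀ cos²(14°) = 0.9415 I₀.
I₂ = I₁ cos²(135° − 60°) = 0.9415 I₀ · cos²(75°) = 0.06307 I₀.
I₃ = I₂ cos²(141° − 135°) = 0.06307 I₀ · cos²(6°) = 0.06238 I₀.
Ratio = 0.06238 / 0.3081 = 0.2025.

I_new/I_old ≈ 0.202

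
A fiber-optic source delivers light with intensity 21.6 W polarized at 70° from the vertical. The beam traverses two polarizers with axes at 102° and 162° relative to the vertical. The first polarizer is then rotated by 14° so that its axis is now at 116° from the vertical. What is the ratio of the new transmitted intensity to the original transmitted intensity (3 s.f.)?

Before rotation:
By Malus's law, I₁ = I₀ cos²(102° − 70°) = I₀ cos²(32°) = 0.7192 I₀.
I₂ = I₁ cos²(162° − 102°) = 0.7192 I₀ · cos²(60°) = 0.1798 I₀.
After rotation:
I₁ = I₀ cos²(116° − 70°) = I₀ cos²(46°) = 0.4826 I₀.
I₂ = I₁ cos²(162° − 116°) = 0.4826 I₀ · cos²(46°) = 0.2329 I₀.
Ratio = 0.2329 / 0.1798 = 1.295.

I_new/I_old ≈ 1.30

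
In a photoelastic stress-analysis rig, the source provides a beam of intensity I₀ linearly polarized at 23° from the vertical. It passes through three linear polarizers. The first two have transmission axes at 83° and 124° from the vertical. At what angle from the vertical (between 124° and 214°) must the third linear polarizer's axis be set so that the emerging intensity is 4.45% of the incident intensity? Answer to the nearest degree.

θ ≈ 180°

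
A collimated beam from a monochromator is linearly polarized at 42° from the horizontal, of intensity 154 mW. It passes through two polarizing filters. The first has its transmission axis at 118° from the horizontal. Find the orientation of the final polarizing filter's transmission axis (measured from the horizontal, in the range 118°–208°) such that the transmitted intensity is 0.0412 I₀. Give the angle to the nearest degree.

θ ≈ 151°

I₁ = I₀ cos²(118° − 42°) = I₀ cos²(76°) = 0.05853 I₀.
Need I₂/I₀ = 0.0412, so cos²(θ − 118°) = 0.0412 / 0.05853 = 0.704.
θ − 118° = arccos(√0.704) = 33.0°, giving θ ≈ 118 + 33.0 = 151.0°.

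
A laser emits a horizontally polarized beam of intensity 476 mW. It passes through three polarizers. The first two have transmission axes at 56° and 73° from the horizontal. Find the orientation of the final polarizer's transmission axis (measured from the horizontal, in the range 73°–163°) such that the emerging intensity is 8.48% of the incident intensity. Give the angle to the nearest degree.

θ ≈ 130°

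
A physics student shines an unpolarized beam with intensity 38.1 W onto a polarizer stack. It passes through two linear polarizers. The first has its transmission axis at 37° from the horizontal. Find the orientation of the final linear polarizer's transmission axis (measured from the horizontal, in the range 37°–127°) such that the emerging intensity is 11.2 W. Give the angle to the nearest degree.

Unpolarized light through the first polarizer → I₁ = ½ I₀, now polarized at 37°.
Target fraction: 11.2 / 38.1 W = 0.294 of I₀.
Need I₂/I₀ = 0.294, so cos²(θ − 37°) = 0.294 / 0.5 = 0.5879.
θ − 37° = arccos(√0.5879) = 39.9°, giving θ ≈ 37 + 39.9 = 76.9°.

θ ≈ 77°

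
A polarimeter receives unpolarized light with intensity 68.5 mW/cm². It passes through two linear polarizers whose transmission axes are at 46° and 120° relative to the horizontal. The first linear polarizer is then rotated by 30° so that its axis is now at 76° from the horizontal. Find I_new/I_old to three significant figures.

I_new/I_old ≈ 6.81

Before rotation:
Unpolarized light through the first polarizer → I₁ = ½ I₀, now polarized at 46°.
I₂ = I₁ cos²(120° − 46°) = 0.5 I₀ · cos²(74°) = 0.03799 I₀.
After rotation:
Unpolarized light through the first polarizer → I₁ = ½ I₀, now polarized at 76°.
I₂ = I₁ cos²(120° − 76°) = 0.5 I₀ · cos²(44°) = 0.2587 I₀.
Ratio = 0.2587 / 0.03799 = 6.811.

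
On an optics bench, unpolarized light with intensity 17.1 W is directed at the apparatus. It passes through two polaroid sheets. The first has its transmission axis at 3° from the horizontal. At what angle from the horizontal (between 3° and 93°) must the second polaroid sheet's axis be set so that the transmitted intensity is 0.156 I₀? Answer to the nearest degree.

θ ≈ 59°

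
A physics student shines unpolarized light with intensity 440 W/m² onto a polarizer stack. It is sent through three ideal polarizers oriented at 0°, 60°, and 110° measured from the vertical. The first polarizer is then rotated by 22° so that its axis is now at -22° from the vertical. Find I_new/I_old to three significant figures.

I_new/I_old ≈ 0.0775

Before rotation:
Unpolarized light through the first polarizer → I₁ = ½ I₀, now polarized at 0°.
I₂ = I₁ cos²(60° − 0°) = 0.5 I₀ · cos²(60°) = 0.125 I₀.
I₃ = I₂ cos²(110° − 60°) = 0.125 I₀ · cos²(50°) = 0.05165 I₀.
After rotation:
Unpolarized light through the first polarizer → I₁ = ½ I₀, now polarized at -22°.
I₂ = I₁ cos²(60° + 22°) = 0.5 I₀ · cos²(82°) = 0.009685 I₀.
I₃ = I₂ cos²(110° − 60°) = 0.009685 I₀ · cos²(50°) = 0.004001 I₀.
Ratio = 0.004001 / 0.05165 = 0.07748.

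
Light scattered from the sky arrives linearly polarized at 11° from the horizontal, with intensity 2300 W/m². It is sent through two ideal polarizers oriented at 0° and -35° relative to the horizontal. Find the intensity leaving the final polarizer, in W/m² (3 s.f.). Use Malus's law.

I ≈ 1490 W/m²

By Malus's law, I₁ = 2300 W/m² · cos²(11°) = 2216 W/m².
I₂ = I₁ · cos²(35°) = 2216 · 0.671 = 1487 W/m².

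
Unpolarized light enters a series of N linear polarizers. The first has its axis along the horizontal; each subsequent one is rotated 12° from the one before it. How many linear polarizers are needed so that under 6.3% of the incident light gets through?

N = 48

First polarizer halves the unpolarized light: factor 1/2.
Each further stage multiplies by cos²(12°) = 0.9568.
After N polarizers: T = 0.5·0.9568^(N−1). Require T < 0.063 ⇒ N−1 > ln(0.063/0.5)/ln(0.9568) = 46.88, so N−1 ≥ 47 and N = 48.
Check: N=48 gives T = 0.06266 < 0.063; N=47 gives T = 0.06549.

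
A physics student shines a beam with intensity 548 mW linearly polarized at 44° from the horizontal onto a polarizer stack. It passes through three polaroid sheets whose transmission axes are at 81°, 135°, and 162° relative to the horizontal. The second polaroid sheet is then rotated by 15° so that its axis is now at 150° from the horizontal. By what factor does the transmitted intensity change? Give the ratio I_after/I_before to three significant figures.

Before rotation:
I₁ = I₀ cos²(81° − 44°) = I₀ cos²(37°) = 0.6378 I₀.
I₂ = I₁ cos²(135° − 81°) = 0.6378 I₀ · cos²(54°) = 0.2204 I₀.
I₃ = I₂ cos²(162° − 135°) = 0.2204 I₀ · cos²(27°) = 0.1749 I₀.
After rotation:
I₁ = I₀ cos²(81° − 44°) = I₀ cos²(37°) = 0.6378 I₀.
I₂ = I₁ cos²(150° − 81°) = 0.6378 I₀ · cos²(69°) = 0.08191 I₀.
I₃ = I₂ cos²(162° − 150°) = 0.08191 I₀ · cos²(12°) = 0.07837 I₀.
Ratio = 0.07837 / 0.1749 = 0.448.

I_new/I_old ≈ 0.448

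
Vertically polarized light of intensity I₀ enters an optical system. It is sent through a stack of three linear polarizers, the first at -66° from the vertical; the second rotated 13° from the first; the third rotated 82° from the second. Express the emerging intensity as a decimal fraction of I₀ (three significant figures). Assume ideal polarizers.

≈ 0.00304 I₀

I₁ = I₀ cos²(-66° − 0°) = I₀ cos²(66°) = 0.1654 I₀.
I₂ = I₁ cos²(13°) = 0.1654 · 0.9494 I₀ = 0.1571 I₀.
I₃ = I₂ cos²(82°) = 0.1571 · 0.01937 I₀ = 0.003042 I₀.
Transmitted fraction = 0.003042.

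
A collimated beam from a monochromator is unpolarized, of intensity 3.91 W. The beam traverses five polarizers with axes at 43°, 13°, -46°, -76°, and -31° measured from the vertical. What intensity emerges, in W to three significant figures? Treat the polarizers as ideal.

Unpolarized light through the first polarizer → I₁ = 3.91 W/2 = 1.955 W, polarized at 43°.
I₂ = I₁ · cos²(30°) = 1.955 · 0.75 = 1.466 W.
I₃ = I₂ · cos²(59°) = 1.466 · 0.2653 = 0.3889 W.
I₄ = I₃ · cos²(30°) = 0.3889 · 0.75 = 0.2917 W.
I₅ = I₄ · cos²(45°) = 0.2917 · 0.5 = 0.1459 W.

I ≈ 0.146 W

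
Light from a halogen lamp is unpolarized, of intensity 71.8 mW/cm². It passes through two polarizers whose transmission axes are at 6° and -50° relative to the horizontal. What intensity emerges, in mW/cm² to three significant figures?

Unpolarized light through the first polarizer → I₁ = 71.8 mW/cm²/2 = 35.9 mW/cm², polarized at 6°.
I₂ = I₁ · cos²(56°) = 35.9 · 0.3127 = 11.23 mW/cm².

I ≈ 11.2 mW/cm²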